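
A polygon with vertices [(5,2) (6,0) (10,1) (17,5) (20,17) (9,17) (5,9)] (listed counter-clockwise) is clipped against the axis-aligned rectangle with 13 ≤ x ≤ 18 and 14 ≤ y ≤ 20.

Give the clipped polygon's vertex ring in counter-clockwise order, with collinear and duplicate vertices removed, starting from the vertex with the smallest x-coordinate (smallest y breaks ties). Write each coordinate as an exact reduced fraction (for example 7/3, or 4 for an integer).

Clipped polygon: [(13,14) (18,14) (18,17) (13,17)]

1. After x ≥ 13: [(13,19/7) (17,5) (20,17) (13,17)]
2. After x ≤ 18: [(13,19/7) (17,5) (18,9) (18,17) (13,17)]
3. After y ≥ 14: [(13,14) (18,14) (18,17) (13,17)]
4. After y ≤ 20: [(13,14) (18,14) (18,17) (13,17)]
5. Canonical ring: [(13,14) (18,14) (18,17) (13,17)]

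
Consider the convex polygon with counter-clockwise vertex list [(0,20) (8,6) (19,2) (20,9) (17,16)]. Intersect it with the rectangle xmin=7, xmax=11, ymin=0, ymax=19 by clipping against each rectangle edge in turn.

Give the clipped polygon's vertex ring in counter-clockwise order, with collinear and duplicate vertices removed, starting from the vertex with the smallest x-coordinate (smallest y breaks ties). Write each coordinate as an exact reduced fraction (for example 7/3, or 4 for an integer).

1. After x ≥ 7: [(7,312/17) (7,31/4) (8,6) (19,2) (20,9) (17,16)]
2. After x ≤ 11: [(11,296/17) (7,312/17) (7,31/4) (8,6) (11,54/11)]
3. After y ≥ 0: [(11,296/17) (7,312/17) (7,31/4) (8,6) (11,54/11)]
4. After y ≤ 19: [(11,296/17) (7,312/17) (7,31/4) (8,6) (11,54/11)]
5. Canonical ring: [(7,31/4) (8,6) (11,54/11) (11,296/17) (7,312/17)]

Clipped polygon: [(7,31/4) (8,6) (11,54/11) (11,296/17) (7,312/17)]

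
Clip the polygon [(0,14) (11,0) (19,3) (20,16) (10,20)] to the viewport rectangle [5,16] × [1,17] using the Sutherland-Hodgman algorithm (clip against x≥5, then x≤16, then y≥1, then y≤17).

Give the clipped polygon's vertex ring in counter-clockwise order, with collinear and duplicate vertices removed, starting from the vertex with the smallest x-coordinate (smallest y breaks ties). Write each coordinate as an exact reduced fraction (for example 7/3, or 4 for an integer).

1. After x ≥ 5: [(5,17) (5,84/11) (11,0) (19,3) (20,16) (10,20)]
2. After x ≤ 16: [(5,17) (5,84/11) (11,0) (16,15/8) (16,88/5) (10,20)]
3. After y ≥ 1: [(5,17) (5,84/11) (143/14,1) (41/3,1) (16,15/8) (16,88/5) (10,20)]
4. After y ≤ 17: [(5,17) (5,17) (5,84/11) (143/14,1) (41/3,1) (16,15/8) (16,17)]
5. Canonical ring: [(5,84/11) (143/14,1) (41/3,1) (16,15/8) (16,17) (5,17)]

Clipped polygon: [(5,84/11) (143/14,1) (41/3,1) (16,15/8) (16,17) (5,17)]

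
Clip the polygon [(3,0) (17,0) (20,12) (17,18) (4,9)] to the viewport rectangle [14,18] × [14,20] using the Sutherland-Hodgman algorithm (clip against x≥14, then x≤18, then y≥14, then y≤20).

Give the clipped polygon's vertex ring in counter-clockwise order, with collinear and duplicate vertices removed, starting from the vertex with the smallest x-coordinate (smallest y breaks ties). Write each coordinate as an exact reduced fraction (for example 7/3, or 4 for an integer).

1. After x ≥ 14: [(14,0) (17,0) (20,12) (17,18) (14,207/13)]
2. After x ≤ 18: [(14,0) (17,0) (18,4) (18,16) (17,18) (14,207/13)]
3. After y ≥ 14: [(14,14) (18,14) (18,16) (17,18) (14,207/13)]
4. After y ≤ 20: [(14,14) (18,14) (18,16) (17,18) (14,207/13)]
5. Canonical ring: [(14,14) (18,14) (18,16) (17,18) (14,207/13)]

Clipped polygon: [(14,14) (18,14) (18,16) (17,18) (14,207/13)]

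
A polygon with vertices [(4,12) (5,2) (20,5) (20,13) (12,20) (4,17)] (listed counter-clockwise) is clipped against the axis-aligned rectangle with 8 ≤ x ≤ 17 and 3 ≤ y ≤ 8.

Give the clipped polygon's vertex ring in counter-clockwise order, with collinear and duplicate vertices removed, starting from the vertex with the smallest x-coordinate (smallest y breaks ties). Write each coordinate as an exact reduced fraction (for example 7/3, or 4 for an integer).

1. After x ≥ 8: [(8,13/5) (20,5) (20,13) (12,20) (8,37/2)]
2. After x ≤ 17: [(8,13/5) (17,22/5) (17,125/8) (12,20) (8,37/2)]
3. After y ≥ 3: [(8,3) (10,3) (17,22/5) (17,125/8) (12,20) (8,37/2)]
4. After y ≤ 8: [(8,8) (8,3) (10,3) (17,22/5) (17,8)]
5. Canonical ring: [(8,3) (10,3) (17,22/5) (17,8) (8,8)]

Clipped polygon: [(8,3) (10,3) (17,22/5) (17,8) (8,8)]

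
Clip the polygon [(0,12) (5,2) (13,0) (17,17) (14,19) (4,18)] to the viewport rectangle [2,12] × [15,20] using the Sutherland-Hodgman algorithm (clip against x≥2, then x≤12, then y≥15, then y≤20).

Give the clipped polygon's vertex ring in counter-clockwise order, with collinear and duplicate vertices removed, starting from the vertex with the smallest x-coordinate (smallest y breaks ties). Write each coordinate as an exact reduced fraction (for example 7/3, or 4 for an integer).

Clipped polygon: [(2,15) (12,15) (12,94/5) (4,18)]

1. After x ≥ 2: [(2,15) (2,8) (5,2) (13,0) (17,17) (14,19) (4,18)]
2. After x ≤ 12: [(2,15) (2,8) (5,2) (12,1/4) (12,94/5) (4,18)]
3. After y ≥ 15: [(2,15) (2,15) (12,15) (12,94/5) (4,18)]
4. After y ≤ 20: [(2,15) (2,15) (12,15) (12,94/5) (4,18)]
5. Canonical ring: [(2,15) (12,15) (12,94/5) (4,18)]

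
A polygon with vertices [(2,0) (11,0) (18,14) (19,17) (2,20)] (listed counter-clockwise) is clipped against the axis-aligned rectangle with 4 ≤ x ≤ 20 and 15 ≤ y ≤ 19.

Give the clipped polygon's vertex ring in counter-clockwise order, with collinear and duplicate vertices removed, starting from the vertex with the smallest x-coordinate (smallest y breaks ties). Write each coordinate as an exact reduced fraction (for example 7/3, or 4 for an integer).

Clipped polygon: [(4,15) (55/3,15) (19,17) (23/3,19) (4,19)]

1. After x ≥ 4: [(4,0) (11,0) (18,14) (19,17) (4,334/17)]
2. After x ≤ 20: [(4,0) (11,0) (18,14) (19,17) (4,334/17)]
3. After y ≥ 15: [(4,15) (55/3,15) (19,17) (4,334/17)]
4. After y ≤ 19: [(4,19) (4,15) (55/3,15) (19,17) (23/3,19)]
5. Canonical ring: [(4,15) (55/3,15) (19,17) (23/3,19) (4,19)]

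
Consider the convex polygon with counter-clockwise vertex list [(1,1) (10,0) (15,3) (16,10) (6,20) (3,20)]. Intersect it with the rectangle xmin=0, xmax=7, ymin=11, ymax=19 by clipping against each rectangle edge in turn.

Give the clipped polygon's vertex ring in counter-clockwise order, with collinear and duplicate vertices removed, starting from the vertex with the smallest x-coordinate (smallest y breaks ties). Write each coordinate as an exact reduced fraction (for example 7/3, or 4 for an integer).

1. After x ≥ 0: [(1,1) (10,0) (15,3) (16,10) (6,20) (3,20)]
2. After x ≤ 7: [(1,1) (7,1/3) (7,19) (6,20) (3,20)]
3. After y ≥ 11: [(39/19,11) (7,11) (7,19) (6,20) (3,20)]
4. After y ≤ 19: [(55/19,19) (39/19,11) (7,11) (7,19) (7,19)]
5. Canonical ring: [(39/19,11) (7,11) (7,19) (55/19,19)]

Clipped polygon: [(39/19,11) (7,11) (7,19) (55/19,19)]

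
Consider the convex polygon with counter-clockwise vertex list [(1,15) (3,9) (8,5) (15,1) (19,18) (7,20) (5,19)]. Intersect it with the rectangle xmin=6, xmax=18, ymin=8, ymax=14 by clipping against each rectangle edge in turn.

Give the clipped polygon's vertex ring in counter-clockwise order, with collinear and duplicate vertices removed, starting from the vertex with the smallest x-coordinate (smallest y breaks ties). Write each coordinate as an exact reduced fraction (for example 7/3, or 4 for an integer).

1. After x ≥ 6: [(6,33/5) (8,5) (15,1) (19,18) (7,20) (6,39/2)]
2. After x ≤ 18: [(6,33/5) (8,5) (15,1) (18,55/4) (18,109/6) (7,20) (6,39/2)]
3. After y ≥ 8: [(6,8) (283/17,8) (18,55/4) (18,109/6) (7,20) (6,39/2)]
4. After y ≤ 14: [(6,14) (6,8) (283/17,8) (18,55/4) (18,14)]
5. Canonical ring: [(6,8) (283/17,8) (18,55/4) (18,14) (6,14)]

Clipped polygon: [(6,8) (283/17,8) (18,55/4) (18,14) (6,14)]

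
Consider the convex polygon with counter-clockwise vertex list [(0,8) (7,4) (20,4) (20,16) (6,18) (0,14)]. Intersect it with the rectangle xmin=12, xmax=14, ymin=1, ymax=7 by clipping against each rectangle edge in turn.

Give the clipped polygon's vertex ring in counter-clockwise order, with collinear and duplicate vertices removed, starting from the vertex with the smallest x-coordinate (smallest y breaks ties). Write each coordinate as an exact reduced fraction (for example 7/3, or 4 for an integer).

1. After x ≥ 12: [(12,4) (20,4) (20,16) (12,120/7)]
2. After x ≤ 14: [(12,4) (14,4) (14,118/7) (12,120/7)]
3. After y ≥ 1: [(12,4) (14,4) (14,118/7) (12,120/7)]
4. After y ≤ 7: [(12,7) (12,4) (14,4) (14,7)]
5. Canonical ring: [(12,4) (14,4) (14,7) (12,7)]

Clipped polygon: [(12,4) (14,4) (14,7) (12,7)]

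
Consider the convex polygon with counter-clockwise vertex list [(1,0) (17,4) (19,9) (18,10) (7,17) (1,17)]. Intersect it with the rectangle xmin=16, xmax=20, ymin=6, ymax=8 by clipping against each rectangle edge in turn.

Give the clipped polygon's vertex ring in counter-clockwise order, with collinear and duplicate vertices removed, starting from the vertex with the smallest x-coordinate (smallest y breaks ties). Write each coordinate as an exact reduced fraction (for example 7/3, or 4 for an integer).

1. After x ≥ 16: [(16,15/4) (17,4) (19,9) (18,10) (16,124/11)]
2. After x ≤ 20: [(16,15/4) (17,4) (19,9) (18,10) (16,124/11)]
3. After y ≥ 6: [(16,6) (89/5,6) (19,9) (18,10) (16,124/11)]
4. After y ≤ 8: [(16,8) (16,6) (89/5,6) (93/5,8)]
5. Canonical ring: [(16,6) (89/5,6) (93/5,8) (16,8)]

Clipped polygon: [(16,6) (89/5,6) (93/5,8) (16,8)]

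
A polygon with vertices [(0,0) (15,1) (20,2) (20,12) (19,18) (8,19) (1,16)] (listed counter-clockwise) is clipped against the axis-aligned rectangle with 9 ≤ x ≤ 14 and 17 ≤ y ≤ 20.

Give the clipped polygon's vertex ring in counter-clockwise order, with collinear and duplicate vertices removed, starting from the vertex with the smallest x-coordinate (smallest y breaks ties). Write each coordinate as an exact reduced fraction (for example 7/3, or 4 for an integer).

1. After x ≥ 9: [(9,3/5) (15,1) (20,2) (20,12) (19,18) (9,208/11)]
2. After x ≤ 14: [(9,3/5) (14,14/15) (14,203/11) (9,208/11)]
3. After y ≥ 17: [(9,17) (14,17) (14,203/11) (9,208/11)]
4. After y ≤ 20: [(9,17) (14,17) (14,203/11) (9,208/11)]
5. Canonical ring: [(9,17) (14,17) (14,203/11) (9,208/11)]

Clipped polygon: [(9,17) (14,17) (14,203/11) (9,208/11)]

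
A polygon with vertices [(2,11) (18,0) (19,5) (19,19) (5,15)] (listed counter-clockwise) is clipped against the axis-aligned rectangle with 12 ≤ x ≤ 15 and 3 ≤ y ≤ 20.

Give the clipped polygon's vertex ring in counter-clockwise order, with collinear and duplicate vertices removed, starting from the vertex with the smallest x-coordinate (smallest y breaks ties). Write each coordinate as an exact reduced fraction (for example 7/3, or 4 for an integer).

1. After x ≥ 12: [(12,33/8) (18,0) (19,5) (19,19) (12,17)]
2. After x ≤ 15: [(12,33/8) (15,33/16) (15,125/7) (12,17)]
3. After y ≥ 3: [(12,33/8) (150/11,3) (15,3) (15,125/7) (12,17)]
4. After y ≤ 20: [(12,33/8) (150/11,3) (15,3) (15,125/7) (12,17)]
5. Canonical ring: [(12,33/8) (150/11,3) (15,3) (15,125/7) (12,17)]

Clipped polygon: [(12,33/8) (150/11,3) (15,3) (15,125/7) (12,17)]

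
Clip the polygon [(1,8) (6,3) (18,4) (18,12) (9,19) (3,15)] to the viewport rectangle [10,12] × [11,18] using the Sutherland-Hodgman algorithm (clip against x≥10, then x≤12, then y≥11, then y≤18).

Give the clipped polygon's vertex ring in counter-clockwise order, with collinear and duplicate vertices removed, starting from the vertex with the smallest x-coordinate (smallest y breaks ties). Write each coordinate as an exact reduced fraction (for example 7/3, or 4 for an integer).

1. After x ≥ 10: [(10,10/3) (18,4) (18,12) (10,164/9)]
2. After x ≤ 12: [(10,10/3) (12,7/2) (12,50/3) (10,164/9)]
3. After y ≥ 11: [(10,11) (12,11) (12,50/3) (10,164/9)]
4. After y ≤ 18: [(10,18) (10,11) (12,11) (12,50/3) (72/7,18)]
5. Canonical ring: [(10,11) (12,11) (12,50/3) (72/7,18) (10,18)]

Clipped polygon: [(10,11) (12,11) (12,50/3) (72/7,18) (10,18)]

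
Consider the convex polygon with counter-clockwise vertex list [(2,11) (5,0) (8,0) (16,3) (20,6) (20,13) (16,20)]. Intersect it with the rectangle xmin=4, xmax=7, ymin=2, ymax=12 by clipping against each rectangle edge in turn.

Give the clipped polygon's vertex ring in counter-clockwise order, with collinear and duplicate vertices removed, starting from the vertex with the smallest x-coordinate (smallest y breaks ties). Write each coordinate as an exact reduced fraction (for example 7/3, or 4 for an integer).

1. After x ≥ 4: [(4,86/7) (4,11/3) (5,0) (8,0) (16,3) (20,6) (20,13) (16,20)]
2. After x ≤ 7: [(7,199/14) (4,86/7) (4,11/3) (5,0) (7,0)]
3. After y ≥ 2: [(7,2) (7,199/14) (4,86/7) (4,11/3) (49/11,2)]
4. After y ≤ 12: [(7,2) (7,12) (4,12) (4,11/3) (49/11,2)]
5. Canonical ring: [(4,11/3) (49/11,2) (7,2) (7,12) (4,12)]

Clipped polygon: [(4,11/3) (49/11,2) (7,2) (7,12) (4,12)]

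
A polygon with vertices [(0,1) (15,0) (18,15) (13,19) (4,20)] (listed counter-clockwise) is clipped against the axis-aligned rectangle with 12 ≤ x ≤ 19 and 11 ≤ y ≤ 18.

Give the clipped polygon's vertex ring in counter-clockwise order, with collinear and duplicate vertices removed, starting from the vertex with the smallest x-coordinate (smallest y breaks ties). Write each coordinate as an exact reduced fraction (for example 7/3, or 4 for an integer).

Clipped polygon: [(12,11) (86/5,11) (18,15) (57/4,18) (12,18)]

1. After x ≥ 12: [(12,1/5) (15,0) (18,15) (13,19) (12,172/9)]
2. After x ≤ 19: [(12,1/5) (15,0) (18,15) (13,19) (12,172/9)]
3. After y ≥ 11: [(12,11) (86/5,11) (18,15) (13,19) (12,172/9)]
4. After y ≤ 18: [(12,18) (12,11) (86/5,11) (18,15) (57/4,18)]
5. Canonical ring: [(12,11) (86/5,11) (18,15) (57/4,18) (12,18)]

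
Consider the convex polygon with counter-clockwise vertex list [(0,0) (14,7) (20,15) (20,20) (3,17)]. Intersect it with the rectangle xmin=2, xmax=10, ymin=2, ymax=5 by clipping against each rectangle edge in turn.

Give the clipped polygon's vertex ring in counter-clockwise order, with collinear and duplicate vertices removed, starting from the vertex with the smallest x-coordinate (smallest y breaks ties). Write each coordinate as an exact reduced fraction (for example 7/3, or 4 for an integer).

1. After x ≥ 2: [(2,34/3) (2,1) (14,7) (20,15) (20,20) (3,17)]
2. After x ≤ 10: [(2,34/3) (2,1) (10,5) (10,310/17) (3,17)]
3. After y ≥ 2: [(2,34/3) (2,2) (4,2) (10,5) (10,310/17) (3,17)]
4. After y ≤ 5: [(2,5) (2,2) (4,2) (10,5) (10,5)]
5. Canonical ring: [(2,2) (4,2) (10,5) (2,5)]

Clipped polygon: [(2,2) (4,2) (10,5) (2,5)]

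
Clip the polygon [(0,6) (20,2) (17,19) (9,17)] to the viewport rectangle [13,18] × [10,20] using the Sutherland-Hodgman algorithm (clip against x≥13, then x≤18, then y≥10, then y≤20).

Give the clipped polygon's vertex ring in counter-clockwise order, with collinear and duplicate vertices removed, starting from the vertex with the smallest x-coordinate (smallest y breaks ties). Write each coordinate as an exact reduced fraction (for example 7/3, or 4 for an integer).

Clipped polygon: [(13,10) (18,10) (18,40/3) (17,19) (13,18)]

1. After x ≥ 13: [(13,17/5) (20,2) (17,19) (13,18)]
2. After x ≤ 18: [(13,17/5) (18,12/5) (18,40/3) (17,19) (13,18)]
3. After y ≥ 10: [(13,10) (18,10) (18,40/3) (17,19) (13,18)]
4. After y ≤ 20: [(13,10) (18,10) (18,40/3) (17,19) (13,18)]
5. Canonical ring: [(13,10) (18,10) (18,40/3) (17,19) (13,18)]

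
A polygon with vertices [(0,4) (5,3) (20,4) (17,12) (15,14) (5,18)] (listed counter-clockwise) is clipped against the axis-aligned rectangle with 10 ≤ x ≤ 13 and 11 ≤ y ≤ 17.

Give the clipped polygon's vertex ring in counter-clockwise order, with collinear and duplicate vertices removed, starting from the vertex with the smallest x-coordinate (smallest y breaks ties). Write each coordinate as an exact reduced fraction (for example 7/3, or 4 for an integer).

Clipped polygon: [(10,11) (13,11) (13,74/5) (10,16)]

1. After x ≥ 10: [(10,10/3) (20,4) (17,12) (15,14) (10,16)]
2. After x ≤ 13: [(10,10/3) (13,53/15) (13,74/5) (10,16)]
3. After y ≥ 11: [(10,11) (13,11) (13,74/5) (10,16)]
4. After y ≤ 17: [(10,11) (13,11) (13,74/5) (10,16)]
5. Canonical ring: [(10,11) (13,11) (13,74/5) (10,16)]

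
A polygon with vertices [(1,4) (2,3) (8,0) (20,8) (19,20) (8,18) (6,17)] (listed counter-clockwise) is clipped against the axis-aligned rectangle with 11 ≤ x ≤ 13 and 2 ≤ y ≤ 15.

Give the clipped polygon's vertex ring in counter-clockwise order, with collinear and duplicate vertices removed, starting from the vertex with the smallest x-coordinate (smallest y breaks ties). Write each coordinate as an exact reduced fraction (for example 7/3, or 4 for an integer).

1. After x ≥ 11: [(11,2) (20,8) (19,20) (11,204/11)]
2. After x ≤ 13: [(11,2) (13,10/3) (13,208/11) (11,204/11)]
3. After y ≥ 2: [(11,2) (13,10/3) (13,208/11) (11,204/11)]
4. After y ≤ 15: [(11,15) (11,2) (13,10/3) (13,15)]
5. Canonical ring: [(11,2) (13,10/3) (13,15) (11,15)]

Clipped polygon: [(11,2) (13,10/3) (13,15) (11,15)]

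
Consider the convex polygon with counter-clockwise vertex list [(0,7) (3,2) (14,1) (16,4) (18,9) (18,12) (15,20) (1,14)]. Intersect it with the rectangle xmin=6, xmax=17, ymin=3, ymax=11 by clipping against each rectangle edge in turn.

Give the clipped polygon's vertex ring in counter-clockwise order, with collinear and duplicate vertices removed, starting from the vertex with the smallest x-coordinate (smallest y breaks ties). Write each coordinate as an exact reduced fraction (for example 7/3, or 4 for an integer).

1. After x ≥ 6: [(6,19/11) (14,1) (16,4) (18,9) (18,12) (15,20) (6,113/7)]
2. After x ≤ 17: [(6,19/11) (14,1) (16,4) (17,13/2) (17,44/3) (15,20) (6,113/7)]
3. After y ≥ 3: [(6,3) (46/3,3) (16,4) (17,13/2) (17,44/3) (15,20) (6,113/7)]
4. After y ≤ 11: [(6,11) (6,3) (46/3,3) (16,4) (17,13/2) (17,11)]
5. Canonical ring: [(6,3) (46/3,3) (16,4) (17,13/2) (17,11) (6,11)]

Clipped polygon: [(6,3) (46/3,3) (16,4) (17,13/2) (17,11) (6,11)]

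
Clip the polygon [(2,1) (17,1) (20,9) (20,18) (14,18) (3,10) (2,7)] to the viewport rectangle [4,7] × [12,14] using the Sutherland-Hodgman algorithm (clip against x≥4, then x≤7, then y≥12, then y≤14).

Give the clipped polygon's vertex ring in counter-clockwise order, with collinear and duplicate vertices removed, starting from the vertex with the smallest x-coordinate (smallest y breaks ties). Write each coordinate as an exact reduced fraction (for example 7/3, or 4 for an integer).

Clipped polygon: [(23/4,12) (7,12) (7,142/11)]

1. After x ≥ 4: [(4,1) (17,1) (20,9) (20,18) (14,18) (4,118/11)]
2. After x ≤ 7: [(4,1) (7,1) (7,142/11) (4,118/11)]
3. After y ≥ 12: [(7,12) (7,142/11) (23/4,12)]
4. After y ≤ 14: [(7,12) (7,142/11) (23/4,12)]
5. Canonical ring: [(23/4,12) (7,12) (7,142/11)]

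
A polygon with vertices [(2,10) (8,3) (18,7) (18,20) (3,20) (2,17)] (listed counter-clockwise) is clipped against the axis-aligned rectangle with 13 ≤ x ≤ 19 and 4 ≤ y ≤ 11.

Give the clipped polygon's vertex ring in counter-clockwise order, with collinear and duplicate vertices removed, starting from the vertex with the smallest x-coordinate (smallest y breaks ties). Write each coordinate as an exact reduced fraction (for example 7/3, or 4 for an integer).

1. After x ≥ 13: [(13,5) (18,7) (18,20) (13,20)]
2. After x ≤ 19: [(13,5) (18,7) (18,20) (13,20)]
3. After y ≥ 4: [(13,5) (18,7) (18,20) (13,20)]
4. After y ≤ 11: [(13,11) (13,5) (18,7) (18,11)]
5. Canonical ring: [(13,5) (18,7) (18,11) (13,11)]

Clipped polygon: [(13,5) (18,7) (18,11) (13,11)]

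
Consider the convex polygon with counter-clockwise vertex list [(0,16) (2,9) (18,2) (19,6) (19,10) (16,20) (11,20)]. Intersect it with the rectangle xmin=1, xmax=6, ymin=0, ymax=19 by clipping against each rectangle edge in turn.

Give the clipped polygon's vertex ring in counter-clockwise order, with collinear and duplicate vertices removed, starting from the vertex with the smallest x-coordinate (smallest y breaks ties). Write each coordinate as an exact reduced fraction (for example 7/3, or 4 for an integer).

Clipped polygon: [(1,25/2) (2,9) (6,29/4) (6,200/11) (1,180/11)]

1. After x ≥ 1: [(1,180/11) (1,25/2) (2,9) (18,2) (19,6) (19,10) (16,20) (11,20)]
2. After x ≤ 6: [(6,200/11) (1,180/11) (1,25/2) (2,9) (6,29/4)]
3. After y ≥ 0: [(6,200/11) (1,180/11) (1,25/2) (2,9) (6,29/4)]
4. After y ≤ 19: [(6,200/11) (1,180/11) (1,25/2) (2,9) (6,29/4)]
5. Canonical ring: [(1,25/2) (2,9) (6,29/4) (6,200/11) (1,180/11)]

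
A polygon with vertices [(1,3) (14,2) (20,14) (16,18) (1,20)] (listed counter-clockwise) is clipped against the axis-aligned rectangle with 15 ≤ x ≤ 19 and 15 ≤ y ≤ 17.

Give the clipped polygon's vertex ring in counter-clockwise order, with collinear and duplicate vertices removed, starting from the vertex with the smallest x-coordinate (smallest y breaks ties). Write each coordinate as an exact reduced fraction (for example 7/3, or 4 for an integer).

1. After x ≥ 15: [(15,4) (20,14) (16,18) (15,272/15)]
2. After x ≤ 19: [(15,4) (19,12) (19,15) (16,18) (15,272/15)]
3. After y ≥ 15: [(15,15) (19,15) (19,15) (16,18) (15,272/15)]
4. After y ≤ 17: [(15,17) (15,15) (19,15) (19,15) (17,17)]
5. Canonical ring: [(15,15) (19,15) (17,17) (15,17)]

Clipped polygon: [(15,15) (19,15) (17,17) (15,17)]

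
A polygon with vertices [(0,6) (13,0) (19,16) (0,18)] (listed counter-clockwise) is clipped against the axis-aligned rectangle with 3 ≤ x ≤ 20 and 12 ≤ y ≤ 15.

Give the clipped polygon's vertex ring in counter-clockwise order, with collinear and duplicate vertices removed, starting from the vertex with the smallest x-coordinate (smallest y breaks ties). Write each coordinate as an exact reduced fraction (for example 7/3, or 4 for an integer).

1. After x ≥ 3: [(3,60/13) (13,0) (19,16) (3,336/19)]
2. After x ≤ 20: [(3,60/13) (13,0) (19,16) (3,336/19)]
3. After y ≥ 12: [(3,12) (35/2,12) (19,16) (3,336/19)]
4. After y ≤ 15: [(3,15) (3,12) (35/2,12) (149/8,15)]
5. Canonical ring: [(3,12) (35/2,12) (149/8,15) (3,15)]

Clipped polygon: [(3,12) (35/2,12) (149/8,15) (3,15)]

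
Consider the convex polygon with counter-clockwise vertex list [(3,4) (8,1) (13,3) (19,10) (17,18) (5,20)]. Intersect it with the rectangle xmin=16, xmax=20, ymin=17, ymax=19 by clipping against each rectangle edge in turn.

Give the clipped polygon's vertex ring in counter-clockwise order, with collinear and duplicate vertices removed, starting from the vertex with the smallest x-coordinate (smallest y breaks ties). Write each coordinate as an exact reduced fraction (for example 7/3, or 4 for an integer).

1. After x ≥ 16: [(16,13/2) (19,10) (17,18) (16,109/6)]
2. After x ≤ 20: [(16,13/2) (19,10) (17,18) (16,109/6)]
3. After y ≥ 17: [(16,17) (69/4,17) (17,18) (16,109/6)]
4. After y ≤ 19: [(16,17) (69/4,17) (17,18) (16,109/6)]
5. Canonical ring: [(16,17) (69/4,17) (17,18) (16,109/6)]

Clipped polygon: [(16,17) (69/4,17) (17,18) (16,109/6)]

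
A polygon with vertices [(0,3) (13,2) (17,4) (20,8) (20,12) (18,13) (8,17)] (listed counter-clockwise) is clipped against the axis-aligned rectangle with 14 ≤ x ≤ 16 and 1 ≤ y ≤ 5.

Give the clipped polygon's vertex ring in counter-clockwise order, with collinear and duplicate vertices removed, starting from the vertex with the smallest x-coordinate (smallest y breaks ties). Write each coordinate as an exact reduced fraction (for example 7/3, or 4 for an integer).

Clipped polygon: [(14,5/2) (16,7/2) (16,5) (14,5)]

1. After x ≥ 14: [(14,5/2) (17,4) (20,8) (20,12) (18,13) (14,73/5)]
2. After x ≤ 16: [(14,5/2) (16,7/2) (16,69/5) (14,73/5)]
3. After y ≥ 1: [(14,5/2) (16,7/2) (16,69/5) (14,73/5)]
4. After y ≤ 5: [(14,5) (14,5/2) (16,7/2) (16,5)]
5. Canonical ring: [(14,5/2) (16,7/2) (16,5) (14,5)]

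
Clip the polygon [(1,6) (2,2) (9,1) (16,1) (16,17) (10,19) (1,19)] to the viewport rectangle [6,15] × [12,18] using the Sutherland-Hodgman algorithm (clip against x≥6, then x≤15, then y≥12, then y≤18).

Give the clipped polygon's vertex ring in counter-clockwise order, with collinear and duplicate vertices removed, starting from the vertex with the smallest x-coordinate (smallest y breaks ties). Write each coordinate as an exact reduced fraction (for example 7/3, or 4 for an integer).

1. After x ≥ 6: [(6,10/7) (9,1) (16,1) (16,17) (10,19) (6,19)]
2. After x ≤ 15: [(6,10/7) (9,1) (15,1) (15,52/3) (10,19) (6,19)]
3. After y ≥ 12: [(6,12) (15,12) (15,52/3) (10,19) (6,19)]
4. After y ≤ 18: [(6,18) (6,12) (15,12) (15,52/3) (13,18)]
5. Canonical ring: [(6,12) (15,12) (15,52/3) (13,18) (6,18)]

Clipped polygon: [(6,12) (15,12) (15,52/3) (13,18) (6,18)]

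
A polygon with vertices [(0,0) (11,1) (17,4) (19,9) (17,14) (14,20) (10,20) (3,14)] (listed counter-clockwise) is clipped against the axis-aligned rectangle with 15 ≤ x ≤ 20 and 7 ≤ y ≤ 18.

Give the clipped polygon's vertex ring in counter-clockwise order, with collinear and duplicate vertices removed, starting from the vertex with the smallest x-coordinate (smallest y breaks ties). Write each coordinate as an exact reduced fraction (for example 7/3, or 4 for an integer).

Clipped polygon: [(15,7) (91/5,7) (19,9) (17,14) (15,18)]

1. After x ≥ 15: [(15,3) (17,4) (19,9) (17,14) (15,18)]
2. After x ≤ 20: [(15,3) (17,4) (19,9) (17,14) (15,18)]
3. After y ≥ 7: [(15,7) (91/5,7) (19,9) (17,14) (15,18)]
4. After y ≤ 18: [(15,7) (91/5,7) (19,9) (17,14) (15,18)]
5. Canonical ring: [(15,7) (91/5,7) (19,9) (17,14) (15,18)]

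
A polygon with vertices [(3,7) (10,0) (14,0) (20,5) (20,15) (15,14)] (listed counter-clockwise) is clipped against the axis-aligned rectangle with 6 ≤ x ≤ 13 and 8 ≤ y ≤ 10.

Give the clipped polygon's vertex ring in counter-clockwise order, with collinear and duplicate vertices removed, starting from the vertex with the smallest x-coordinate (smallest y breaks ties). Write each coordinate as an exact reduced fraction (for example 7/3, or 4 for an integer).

1. After x ≥ 6: [(6,35/4) (6,4) (10,0) (14,0) (20,5) (20,15) (15,14)]
2. After x ≤ 13: [(13,77/6) (6,35/4) (6,4) (10,0) (13,0)]
3. After y ≥ 8: [(13,8) (13,77/6) (6,35/4) (6,8)]
4. After y ≤ 10: [(13,8) (13,10) (57/7,10) (6,35/4) (6,8)]
5. Canonical ring: [(6,8) (13,8) (13,10) (57/7,10) (6,35/4)]

Clipped polygon: [(6,8) (13,8) (13,10) (57/7,10) (6,35/4)]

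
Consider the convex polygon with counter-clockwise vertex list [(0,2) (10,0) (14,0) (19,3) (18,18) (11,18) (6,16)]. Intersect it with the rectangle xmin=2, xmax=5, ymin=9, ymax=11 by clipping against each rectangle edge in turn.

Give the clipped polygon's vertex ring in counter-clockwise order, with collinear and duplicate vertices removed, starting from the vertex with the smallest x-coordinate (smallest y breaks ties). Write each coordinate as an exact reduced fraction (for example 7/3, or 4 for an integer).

Clipped polygon: [(3,9) (5,9) (5,11) (27/7,11)]

1. After x ≥ 2: [(2,20/3) (2,8/5) (10,0) (14,0) (19,3) (18,18) (11,18) (6,16)]
2. After x ≤ 5: [(5,41/3) (2,20/3) (2,8/5) (5,1)]
3. After y ≥ 9: [(5,9) (5,41/3) (3,9)]
4. After y ≤ 11: [(5,9) (5,11) (27/7,11) (3,9)]
5. Canonical ring: [(3,9) (5,9) (5,11) (27/7,11)]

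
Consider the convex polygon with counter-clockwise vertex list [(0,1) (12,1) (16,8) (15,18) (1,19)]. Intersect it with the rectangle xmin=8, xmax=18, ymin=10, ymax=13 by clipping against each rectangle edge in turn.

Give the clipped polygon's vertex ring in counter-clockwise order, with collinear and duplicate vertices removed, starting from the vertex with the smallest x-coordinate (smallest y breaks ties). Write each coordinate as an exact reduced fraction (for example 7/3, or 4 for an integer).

1. After x ≥ 8: [(8,1) (12,1) (16,8) (15,18) (8,37/2)]
2. After x ≤ 18: [(8,1) (12,1) (16,8) (15,18) (8,37/2)]
3. After y ≥ 10: [(8,10) (79/5,10) (15,18) (8,37/2)]
4. After y ≤ 13: [(8,13) (8,10) (79/5,10) (31/2,13)]
5. Canonical ring: [(8,10) (79/5,10) (31/2,13) (8,13)]

Clipped polygon: [(8,10) (79/5,10) (31/2,13) (8,13)]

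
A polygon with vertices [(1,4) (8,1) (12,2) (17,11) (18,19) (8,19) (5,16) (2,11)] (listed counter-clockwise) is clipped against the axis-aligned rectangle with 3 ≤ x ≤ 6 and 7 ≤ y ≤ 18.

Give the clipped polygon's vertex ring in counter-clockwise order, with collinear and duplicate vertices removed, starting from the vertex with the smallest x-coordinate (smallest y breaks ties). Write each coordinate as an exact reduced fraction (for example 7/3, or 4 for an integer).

Clipped polygon: [(3,7) (6,7) (6,17) (5,16) (3,38/3)]

1. After x ≥ 3: [(3,22/7) (8,1) (12,2) (17,11) (18,19) (8,19) (5,16) (3,38/3)]
2. After x ≤ 6: [(3,22/7) (6,13/7) (6,17) (5,16) (3,38/3)]
3. After y ≥ 7: [(3,7) (6,7) (6,17) (5,16) (3,38/3)]
4. After y ≤ 18: [(3,7) (6,7) (6,17) (5,16) (3,38/3)]
5. Canonical ring: [(3,7) (6,7) (6,17) (5,16) (3,38/3)]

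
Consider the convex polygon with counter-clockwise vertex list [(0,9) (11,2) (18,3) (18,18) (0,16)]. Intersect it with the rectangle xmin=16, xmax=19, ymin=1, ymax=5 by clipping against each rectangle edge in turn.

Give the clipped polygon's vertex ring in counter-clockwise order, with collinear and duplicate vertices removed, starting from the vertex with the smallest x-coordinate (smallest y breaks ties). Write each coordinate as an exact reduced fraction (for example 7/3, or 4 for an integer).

1. After x ≥ 16: [(16,19/7) (18,3) (18,18) (16,160/9)]
2. After x ≤ 19: [(16,19/7) (18,3) (18,18) (16,160/9)]
3. After y ≥ 1: [(16,19/7) (18,3) (18,18) (16,160/9)]
4. After y ≤ 5: [(16,5) (16,19/7) (18,3) (18,5)]
5. Canonical ring: [(16,19/7) (18,3) (18,5) (16,5)]

Clipped polygon: [(16,19/7) (18,3) (18,5) (16,5)]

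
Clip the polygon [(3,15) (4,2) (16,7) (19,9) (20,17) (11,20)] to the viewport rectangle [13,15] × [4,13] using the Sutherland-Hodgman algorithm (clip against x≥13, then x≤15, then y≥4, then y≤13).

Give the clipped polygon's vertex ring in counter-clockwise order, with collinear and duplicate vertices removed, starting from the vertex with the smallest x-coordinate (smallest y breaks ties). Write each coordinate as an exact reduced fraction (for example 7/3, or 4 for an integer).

1. After x ≥ 13: [(13,23/4) (16,7) (19,9) (20,17) (13,58/3)]
2. After x ≤ 15: [(13,23/4) (15,79/12) (15,56/3) (13,58/3)]
3. After y ≥ 4: [(13,23/4) (15,79/12) (15,56/3) (13,58/3)]
4. After y ≤ 13: [(13,13) (13,23/4) (15,79/12) (15,13)]
5. Canonical ring: [(13,23/4) (15,79/12) (15,13) (13,13)]

Clipped polygon: [(13,23/4) (15,79/12) (15,13) (13,13)]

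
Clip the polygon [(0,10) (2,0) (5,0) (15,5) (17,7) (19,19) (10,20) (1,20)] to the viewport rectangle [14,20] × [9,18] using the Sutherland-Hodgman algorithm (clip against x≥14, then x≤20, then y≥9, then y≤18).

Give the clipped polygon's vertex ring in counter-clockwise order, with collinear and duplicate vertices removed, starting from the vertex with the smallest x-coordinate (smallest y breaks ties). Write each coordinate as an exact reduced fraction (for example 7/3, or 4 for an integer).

1. After x ≥ 14: [(14,9/2) (15,5) (17,7) (19,19) (14,176/9)]
2. After x ≤ 20: [(14,9/2) (15,5) (17,7) (19,19) (14,176/9)]
3. After y ≥ 9: [(14,9) (52/3,9) (19,19) (14,176/9)]
4. After y ≤ 18: [(14,18) (14,9) (52/3,9) (113/6,18)]
5. Canonical ring: [(14,9) (52/3,9) (113/6,18) (14,18)]

Clipped polygon: [(14,9) (52/3,9) (113/6,18) (14,18)]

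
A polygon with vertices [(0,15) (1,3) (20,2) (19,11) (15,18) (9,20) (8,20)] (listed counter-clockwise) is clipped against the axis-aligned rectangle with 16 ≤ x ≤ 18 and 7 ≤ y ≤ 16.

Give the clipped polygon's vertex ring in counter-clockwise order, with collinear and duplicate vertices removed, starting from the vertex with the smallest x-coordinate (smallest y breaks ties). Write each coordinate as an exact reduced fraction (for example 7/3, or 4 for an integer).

Clipped polygon: [(16,7) (18,7) (18,51/4) (113/7,16) (16,16)]

1. After x ≥ 16: [(16,42/19) (20,2) (19,11) (16,65/4)]
2. After x ≤ 18: [(16,42/19) (18,40/19) (18,51/4) (16,65/4)]
3. After y ≥ 7: [(16,7) (18,7) (18,51/4) (16,65/4)]
4. After y ≤ 16: [(16,16) (16,7) (18,7) (18,51/4) (113/7,16)]
5. Canonical ring: [(16,7) (18,7) (18,51/4) (113/7,16) (16,16)]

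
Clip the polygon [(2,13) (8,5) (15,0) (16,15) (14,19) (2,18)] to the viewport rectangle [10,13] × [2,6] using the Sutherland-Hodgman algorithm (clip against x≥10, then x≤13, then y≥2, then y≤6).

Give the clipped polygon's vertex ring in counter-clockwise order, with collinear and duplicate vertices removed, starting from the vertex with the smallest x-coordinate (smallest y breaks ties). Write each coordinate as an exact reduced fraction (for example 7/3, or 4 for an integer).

1. After x ≥ 10: [(10,25/7) (15,0) (16,15) (14,19) (10,56/3)]
2. After x ≤ 13: [(10,25/7) (13,10/7) (13,227/12) (10,56/3)]
3. After y ≥ 2: [(10,25/7) (61/5,2) (13,2) (13,227/12) (10,56/3)]
4. After y ≤ 6: [(10,6) (10,25/7) (61/5,2) (13,2) (13,6)]
5. Canonical ring: [(10,25/7) (61/5,2) (13,2) (13,6) (10,6)]

Clipped polygon: [(10,25/7) (61/5,2) (13,2) (13,6) (10,6)]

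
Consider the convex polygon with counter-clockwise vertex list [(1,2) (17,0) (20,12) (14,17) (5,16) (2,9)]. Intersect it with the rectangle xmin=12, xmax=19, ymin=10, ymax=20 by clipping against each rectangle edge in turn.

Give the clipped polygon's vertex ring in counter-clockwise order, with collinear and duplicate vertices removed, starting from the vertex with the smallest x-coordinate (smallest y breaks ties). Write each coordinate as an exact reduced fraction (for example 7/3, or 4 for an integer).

1. After x ≥ 12: [(12,5/8) (17,0) (20,12) (14,17) (12,151/9)]
2. After x ≤ 19: [(12,5/8) (17,0) (19,8) (19,77/6) (14,17) (12,151/9)]
3. After y ≥ 10: [(12,10) (19,10) (19,77/6) (14,17) (12,151/9)]
4. After y ≤ 20: [(12,10) (19,10) (19,77/6) (14,17) (12,151/9)]
5. Canonical ring: [(12,10) (19,10) (19,77/6) (14,17) (12,151/9)]

Clipped polygon: [(12,10) (19,10) (19,77/6) (14,17) (12,151/9)]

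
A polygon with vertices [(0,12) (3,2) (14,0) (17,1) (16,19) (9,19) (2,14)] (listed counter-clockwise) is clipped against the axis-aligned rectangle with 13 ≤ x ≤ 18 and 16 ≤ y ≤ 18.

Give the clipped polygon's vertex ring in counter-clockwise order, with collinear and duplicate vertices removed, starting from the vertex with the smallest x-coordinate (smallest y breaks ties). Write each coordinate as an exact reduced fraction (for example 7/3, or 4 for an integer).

Clipped polygon: [(13,16) (97/6,16) (289/18,18) (13,18)]

1. After x ≥ 13: [(13,2/11) (14,0) (17,1) (16,19) (13,19)]
2. After x ≤ 18: [(13,2/11) (14,0) (17,1) (16,19) (13,19)]
3. After y ≥ 16: [(13,16) (97/6,16) (16,19) (13,19)]
4. After y ≤ 18: [(13,18) (13,16) (97/6,16) (289/18,18)]
5. Canonical ring: [(13,16) (97/6,16) (289/18,18) (13,18)]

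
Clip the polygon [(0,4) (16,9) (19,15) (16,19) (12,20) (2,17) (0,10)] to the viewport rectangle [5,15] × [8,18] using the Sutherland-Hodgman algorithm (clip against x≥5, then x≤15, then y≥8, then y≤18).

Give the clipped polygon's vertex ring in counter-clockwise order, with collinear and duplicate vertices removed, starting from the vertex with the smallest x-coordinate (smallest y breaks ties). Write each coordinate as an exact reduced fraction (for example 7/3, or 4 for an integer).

1. After x ≥ 5: [(5,89/16) (16,9) (19,15) (16,19) (12,20) (5,179/10)]
2. After x ≤ 15: [(5,89/16) (15,139/16) (15,77/4) (12,20) (5,179/10)]
3. After y ≥ 8: [(5,8) (64/5,8) (15,139/16) (15,77/4) (12,20) (5,179/10)]
4. After y ≤ 18: [(5,8) (64/5,8) (15,139/16) (15,18) (16/3,18) (5,179/10)]
5. Canonical ring: [(5,8) (64/5,8) (15,139/16) (15,18) (16/3,18) (5,179/10)]

Clipped polygon: [(5,8) (64/5,8) (15,139/16) (15,18) (16/3,18) (5,179/10)]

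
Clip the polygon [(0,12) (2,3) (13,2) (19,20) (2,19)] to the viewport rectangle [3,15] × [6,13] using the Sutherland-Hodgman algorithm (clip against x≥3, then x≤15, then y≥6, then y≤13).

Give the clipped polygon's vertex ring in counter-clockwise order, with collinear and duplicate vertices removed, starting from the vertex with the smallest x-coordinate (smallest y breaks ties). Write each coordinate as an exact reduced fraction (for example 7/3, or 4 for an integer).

Clipped polygon: [(3,6) (43/3,6) (15,8) (15,13) (3,13)]

1. After x ≥ 3: [(3,32/11) (13,2) (19,20) (3,324/17)]
2. After x ≤ 15: [(3,32/11) (13,2) (15,8) (15,336/17) (3,324/17)]
3. After y ≥ 6: [(3,6) (43/3,6) (15,8) (15,336/17) (3,324/17)]
4. After y ≤ 13: [(3,13) (3,6) (43/3,6) (15,8) (15,13)]
5. Canonical ring: [(3,6) (43/3,6) (15,8) (15,13) (3,13)]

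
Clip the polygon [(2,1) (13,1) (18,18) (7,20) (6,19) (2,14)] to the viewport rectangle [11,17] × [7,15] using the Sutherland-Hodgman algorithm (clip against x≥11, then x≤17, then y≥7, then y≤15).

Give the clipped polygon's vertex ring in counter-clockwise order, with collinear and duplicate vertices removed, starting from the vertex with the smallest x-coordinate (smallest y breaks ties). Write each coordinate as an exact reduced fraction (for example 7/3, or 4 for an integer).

Clipped polygon: [(11,7) (251/17,7) (17,73/5) (17,15) (11,15)]

1. After x ≥ 11: [(11,1) (13,1) (18,18) (11,212/11)]
2. After x ≤ 17: [(11,1) (13,1) (17,73/5) (17,200/11) (11,212/11)]
3. After y ≥ 7: [(11,7) (251/17,7) (17,73/5) (17,200/11) (11,212/11)]
4. After y ≤ 15: [(11,15) (11,7) (251/17,7) (17,73/5) (17,15)]
5. Canonical ring: [(11,7) (251/17,7) (17,73/5) (17,15) (11,15)]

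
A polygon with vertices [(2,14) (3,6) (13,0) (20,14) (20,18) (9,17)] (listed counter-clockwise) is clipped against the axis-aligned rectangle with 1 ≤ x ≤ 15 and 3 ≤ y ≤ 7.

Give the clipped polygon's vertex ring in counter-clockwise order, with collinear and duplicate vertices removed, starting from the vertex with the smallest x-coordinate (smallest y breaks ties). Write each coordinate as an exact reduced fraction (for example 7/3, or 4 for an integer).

1. After x ≥ 1: [(2,14) (3,6) (13,0) (20,14) (20,18) (9,17)]
2. After x ≤ 15: [(2,14) (3,6) (13,0) (15,4) (15,193/11) (9,17)]
3. After y ≥ 3: [(2,14) (3,6) (8,3) (29/2,3) (15,4) (15,193/11) (9,17)]
4. After y ≤ 7: [(23/8,7) (3,6) (8,3) (29/2,3) (15,4) (15,7)]
5. Canonical ring: [(23/8,7) (3,6) (8,3) (29/2,3) (15,4) (15,7)]

Clipped polygon: [(23/8,7) (3,6) (8,3) (29/2,3) (15,4) (15,7)]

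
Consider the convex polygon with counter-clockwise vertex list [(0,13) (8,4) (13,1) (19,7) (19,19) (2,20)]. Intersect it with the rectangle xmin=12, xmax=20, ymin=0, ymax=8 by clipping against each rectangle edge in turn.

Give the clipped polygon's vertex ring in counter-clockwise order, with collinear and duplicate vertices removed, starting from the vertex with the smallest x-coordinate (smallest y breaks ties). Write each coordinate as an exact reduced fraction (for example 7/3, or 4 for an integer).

Clipped polygon: [(12,8/5) (13,1) (19,7) (19,8) (12,8)]

1. After x ≥ 12: [(12,8/5) (13,1) (19,7) (19,19) (12,330/17)]
2. After x ≤ 20: [(12,8/5) (13,1) (19,7) (19,19) (12,330/17)]
3. After y ≥ 0: [(12,8/5) (13,1) (19,7) (19,19) (12,330/17)]
4. After y ≤ 8: [(12,8) (12,8/5) (13,1) (19,7) (19,8)]
5. Canonical ring: [(12,8/5) (13,1) (19,7) (19,8) (12,8)]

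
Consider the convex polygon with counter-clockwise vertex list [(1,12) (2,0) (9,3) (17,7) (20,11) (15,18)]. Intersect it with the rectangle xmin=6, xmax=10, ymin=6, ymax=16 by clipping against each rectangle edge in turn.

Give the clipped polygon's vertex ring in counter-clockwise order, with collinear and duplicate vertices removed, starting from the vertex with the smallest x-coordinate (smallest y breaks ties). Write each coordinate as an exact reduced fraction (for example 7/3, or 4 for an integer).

Clipped polygon: [(6,6) (10,6) (10,111/7) (6,99/7)]

1. After x ≥ 6: [(6,99/7) (6,12/7) (9,3) (17,7) (20,11) (15,18)]
2. After x ≤ 10: [(10,111/7) (6,99/7) (6,12/7) (9,3) (10,7/2)]
3. After y ≥ 6: [(10,6) (10,111/7) (6,99/7) (6,6)]
4. After y ≤ 16: [(10,6) (10,111/7) (6,99/7) (6,6)]
5. Canonical ring: [(6,6) (10,6) (10,111/7) (6,99/7)]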